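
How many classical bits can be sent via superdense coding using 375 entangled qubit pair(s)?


Superdense coding allows 2 classical bits per shared entangled pair.
375 pair(s) -> 2 * 375 = 750 classical bits

750


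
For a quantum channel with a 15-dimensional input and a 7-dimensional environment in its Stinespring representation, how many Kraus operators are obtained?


Tracing out the environment in an orthonormal basis {|i>_E} gives Kraus operators K_i = <i|_E U |0>_E.
Number of Kraus operators = dim(H_env) = d_env
= 7

7


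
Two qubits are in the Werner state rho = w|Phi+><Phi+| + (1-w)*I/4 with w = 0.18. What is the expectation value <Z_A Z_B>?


|Phi+> = (|00> + |11>)/sqrt(2)
For the pure Bell state, <Z_A Z_B> = +1 (Bell-state Pauli correlator).
The maximally-mixed part I/4 has tr(I/4 * P tensor P) = 0 for any traceless Pauli P.
So <Z_A Z_B>_rho = w * (+1) + (1 - w) * 0
= 0.18 * (+1)
= 0.1800

0.1800


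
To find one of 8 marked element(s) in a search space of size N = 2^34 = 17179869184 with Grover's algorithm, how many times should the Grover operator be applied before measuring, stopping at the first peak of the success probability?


After j Grover iterations the success probability is P(j) = sin^2((2j+1)*theta), where sin(theta) = sqrt(k/N).
N = 2^34 = 17179869184, k = 8
sin(theta) = sqrt(k/N) = 2.157918644e-05
theta = arcsin(sqrt(k/N)) = 2.157918644e-05 rad
P(j) reaches its first maximum when (2j+1)*theta is as close as possible to pi/2, i.e. j = round(pi/(4*theta) - 1/2).
pi/(4*theta) - 1/2 = 36395.5970
(For comparison, the common estimate pi/4 * sqrt(N/k) = 36396.0970; the exact maximiser is used here.)
Optimal iterations = 36396

36396


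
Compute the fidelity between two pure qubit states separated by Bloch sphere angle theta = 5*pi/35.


For states separated by angle theta on Bloch sphere:
F = cos^2(theta/2)
theta = 5*pi/35 = 0.4488
theta/2 = 0.2244
cos(theta/2) = 0.9749
F = 0.9505

0.9505


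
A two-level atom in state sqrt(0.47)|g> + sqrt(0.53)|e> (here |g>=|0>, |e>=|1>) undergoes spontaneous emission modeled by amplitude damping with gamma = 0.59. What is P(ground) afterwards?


For amplitude damping with parameter gamma on state sqrt(a)|0> + sqrt(b)|1>:
alpha^2 = 0.47, beta^2 = 0.53
P(|0>) = alpha^2 + gamma * beta^2
= 0.47 + 0.59 * 0.53
= 0.47 + 0.3127
= 0.7827

0.7827


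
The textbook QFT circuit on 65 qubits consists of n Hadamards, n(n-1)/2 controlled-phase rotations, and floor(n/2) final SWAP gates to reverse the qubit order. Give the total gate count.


Hadamard gates: 65
Controlled rotations: n*(n-1)/2 = 65*64/2 = 2080
SWAP gates: floor(n/2) = floor(65/2) = 32
Total = 65 + 2080 + 32
= 2177

2177


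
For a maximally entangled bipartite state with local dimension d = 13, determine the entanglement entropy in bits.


For a maximally entangled state in d x d:
S = log2(d) = log2(13)
= 3.7004

3.7004


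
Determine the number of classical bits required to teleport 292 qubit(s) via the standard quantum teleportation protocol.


Quantum teleportation requires 2 classical bits per qubit teleported.
292 qubit(s) -> 2 * 292 = 584 classical bits

584


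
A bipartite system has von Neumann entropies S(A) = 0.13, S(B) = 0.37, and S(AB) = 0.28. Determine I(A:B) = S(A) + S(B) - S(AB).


I(A:B) = S(A) + S(B) - S(AB)
= 0.13 + 0.37 - 0.28
= 0.2200

0.2200


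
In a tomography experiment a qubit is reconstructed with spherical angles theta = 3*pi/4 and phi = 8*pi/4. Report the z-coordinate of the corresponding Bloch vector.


theta = 2.3562, phi = 6.2832
r_z = cos(theta) = -0.7071

-0.7071


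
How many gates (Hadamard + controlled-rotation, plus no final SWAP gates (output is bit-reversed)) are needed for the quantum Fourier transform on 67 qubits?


Hadamard gates: 67
Controlled rotations: n*(n-1)/2 = 67*66/2 = 2211
SWAP gates: 0 (omitted)
Total = 67 + 2211
= 2278

2278


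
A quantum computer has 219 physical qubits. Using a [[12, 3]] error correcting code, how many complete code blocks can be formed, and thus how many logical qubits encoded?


Each code block uses 12 physical qubits for 3 logical qubit(s).
Number of complete blocks = floor(219 / 12) = 18
Logical qubits = 18 * 3
= 54

54


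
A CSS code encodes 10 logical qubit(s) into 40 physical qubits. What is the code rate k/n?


Code rate R = k/n
= 10/40
= 0.2500

0.2500


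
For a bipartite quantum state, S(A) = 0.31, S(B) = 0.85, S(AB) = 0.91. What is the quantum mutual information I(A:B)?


I(A:B) = S(A) + S(B) - S(AB)
= 0.31 + 0.85 - 0.91
= 0.2500

0.2500


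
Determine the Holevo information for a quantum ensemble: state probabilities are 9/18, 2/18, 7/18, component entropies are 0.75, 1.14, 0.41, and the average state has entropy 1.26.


chi = S(rho) - sum_i p_i * S(rho_i)
Weighted entropy = 9/18 * 0.75 + 2/18 * 1.14 + 7/18 * 0.41
= 0.6611
chi = 1.26 - 0.6611
= 0.5989

0.5989


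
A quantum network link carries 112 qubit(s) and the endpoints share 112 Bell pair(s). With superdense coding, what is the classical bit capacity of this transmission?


Superdense coding allows 2 classical bits per shared entangled pair.
112 pair(s) -> 2 * 112 = 224 classical bits

224


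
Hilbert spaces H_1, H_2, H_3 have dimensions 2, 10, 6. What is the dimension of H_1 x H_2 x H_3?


dim(H_1 x H_2 x H_3) = 2 * 10 * 6
= 20 * 6
= 120

120


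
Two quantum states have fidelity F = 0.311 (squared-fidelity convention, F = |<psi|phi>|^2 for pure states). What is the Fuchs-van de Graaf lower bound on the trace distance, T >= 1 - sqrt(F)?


Fuchs-van de Graaf (squared-fidelity convention): 1 - sqrt(F) <= T <= sqrt(1 - F).
Lower bound: T >= 1 - sqrt(F)
sqrt(F) = sqrt(0.311) = 0.5577
T >= 1 - 0.5577
T >= 0.4423

0.4423


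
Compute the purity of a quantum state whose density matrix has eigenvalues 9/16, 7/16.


tr(rho^2) = sum of eigenvalues squared
= (9/16)^2 + (7/16)^2
= (81 + 49) / 256
= 130/256
= 0.5078

0.5078


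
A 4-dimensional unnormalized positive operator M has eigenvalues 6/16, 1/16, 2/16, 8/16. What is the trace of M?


tr(M) = sum of eigenvalues
= 6/16 + 1/16 + 2/16 + 8/16
= 17/16
= 1.0625

1.0625


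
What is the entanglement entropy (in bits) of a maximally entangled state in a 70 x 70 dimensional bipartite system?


For a maximally entangled state in d x d:
S = log2(d) = log2(70)
= 6.1293

6.1293


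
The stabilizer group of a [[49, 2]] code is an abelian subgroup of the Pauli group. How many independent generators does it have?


For an [[n,k]] stabilizer code:
Number of stabilizer generators = n - k
= 49 - 2
= 47

47


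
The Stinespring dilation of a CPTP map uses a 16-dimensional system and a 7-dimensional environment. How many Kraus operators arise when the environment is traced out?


Tracing out the environment in an orthonormal basis {|i>_E} gives Kraus operators K_i = <i|_E U |0>_E.
Number of Kraus operators = dim(H_env) = d_env
= 7

7


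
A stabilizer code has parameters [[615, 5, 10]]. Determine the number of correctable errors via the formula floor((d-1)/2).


Code parameters: [[615, 5, 10]], distance d = 10.
Number of correctable errors = floor((d-1)/2)
= floor((10 - 1)/2)
= floor(9/2)
= 4

4


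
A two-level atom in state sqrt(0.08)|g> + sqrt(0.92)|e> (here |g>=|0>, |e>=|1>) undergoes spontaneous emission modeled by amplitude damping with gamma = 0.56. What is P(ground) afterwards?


For amplitude damping with parameter gamma on state sqrt(a)|0> + sqrt(b)|1>:
alpha^2 = 0.08, beta^2 = 0.92
P(|0>) = alpha^2 + gamma * beta^2
= 0.08 + 0.56 * 0.92
= 0.08 + 0.5152
= 0.5952

0.5952


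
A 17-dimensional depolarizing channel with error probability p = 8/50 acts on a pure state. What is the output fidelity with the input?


F = (1-p) + p/d
= (1 - 0.1600) + 0.1600/17
= 0.8400 + 0.0094
= 0.8494

0.8494


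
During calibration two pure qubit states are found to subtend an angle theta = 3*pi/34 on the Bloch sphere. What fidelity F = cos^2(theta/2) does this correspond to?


For states separated by angle theta on Bloch sphere:
F = cos^2(theta/2)
theta = 3*pi/34 = 0.2772
theta/2 = 0.1386
cos(theta/2) = 0.9904
F = 0.9809

0.9809


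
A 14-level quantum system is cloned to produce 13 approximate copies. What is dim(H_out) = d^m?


Output space = H^(tensor 13) where dim(H) = 14
dim = 14^13
= 196 (after 2 factors)
= 2744 (after 3 factors)
= 38416 (after 4 factors)
= 537824 (after 5 factors)
= 7529536 (after 6 factors)
= 105413504 (after 7 factors)
= 1475789056 (after 8 factors)
= 20661046784 (after 9 factors)
= 289254654976 (after 10 factors)
= 4049565169664 (after 11 factors)
= 56693912375296 (after 12 factors)
= 793714773254144 (after 13 factors)
= 793714773254144

793714773254144


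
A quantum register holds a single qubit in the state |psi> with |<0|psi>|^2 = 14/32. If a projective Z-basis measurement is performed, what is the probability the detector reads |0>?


|alpha|^2 = 14/32 = 0.4375
|beta|^2 = 1 - 14/32 = 18/32 = 0.5625
P(|0>) = |alpha|^2 = 0.4375

0.4375


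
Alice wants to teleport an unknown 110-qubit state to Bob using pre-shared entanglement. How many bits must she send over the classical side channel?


Quantum teleportation requires 2 classical bits per qubit teleported.
110 qubit(s) -> 2 * 110 = 220 classical bits

220


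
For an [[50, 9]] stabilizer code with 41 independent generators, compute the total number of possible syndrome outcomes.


Each stabilizer generator gives a binary (+1 or -1) measurement outcome.
With 41 independent generators:
Total syndromes = 2^41
= 2199023255552

2199023255552


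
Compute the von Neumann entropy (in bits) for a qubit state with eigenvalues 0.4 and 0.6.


S = -p*log2(p) - (1-p)*log2(1-p)
p = 0.4000, 1-p = 0.6000
= -0.4000 * log2(0.4000) - 0.6000 * log2(0.6000)
= -(-0.5288) - (-0.4422)
= 0.9710

0.9710


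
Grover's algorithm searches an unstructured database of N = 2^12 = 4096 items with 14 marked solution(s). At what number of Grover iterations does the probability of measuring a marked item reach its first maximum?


After j Grover iterations the success probability is P(j) = sin^2((2j+1)*theta), where sin(theta) = sqrt(k/N).
N = 2^12 = 4096, k = 14
sin(theta) = sqrt(k/N) = 0.05846339667
theta = arcsin(sqrt(k/N)) = 0.05849675234 rad
P(j) reaches its first maximum when (2j+1)*theta is as close as possible to pi/2, i.e. j = round(pi/(4*theta) - 1/2).
pi/(4*theta) - 1/2 = 12.9264
(For comparison, the common estimate pi/4 * sqrt(N/k) = 13.4340; the exact maximiser is used here.)
Optimal iterations = 13

13


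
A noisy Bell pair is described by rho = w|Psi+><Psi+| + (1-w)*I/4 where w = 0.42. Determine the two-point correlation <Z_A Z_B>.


|Psi+> = (|01> + |10>)/sqrt(2)
For the pure Bell state, <Z_A Z_B> = -1 (Bell-state Pauli correlator).
The maximally-mixed part I/4 has tr(I/4 * P tensor P) = 0 for any traceless Pauli P.
So <Z_A Z_B>_rho = w * (-1) + (1 - w) * 0
= 0.42 * (-1)
= -0.4200

-0.4200


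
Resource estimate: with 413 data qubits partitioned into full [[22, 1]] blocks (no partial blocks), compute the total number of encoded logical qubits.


Each code block uses 22 physical qubits for 1 logical qubit(s).
Number of complete blocks = floor(413 / 22) = 18
Logical qubits = 18 * 1
= 18

18


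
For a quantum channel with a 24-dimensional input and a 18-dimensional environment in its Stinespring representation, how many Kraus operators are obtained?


Tracing out the environment in an orthonormal basis {|i>_E} gives Kraus operators K_i = <i|_E U |0>_E.
Number of Kraus operators = dim(H_env) = d_env
= 18

18


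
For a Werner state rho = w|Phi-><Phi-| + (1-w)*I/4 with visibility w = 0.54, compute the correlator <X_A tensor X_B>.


|Phi-> = (|00> - |11>)/sqrt(2)
For the pure Bell state, <X_A X_B> = -1 (Bell-state Pauli correlator).
The maximally-mixed part I/4 has tr(I/4 * P tensor P) = 0 for any traceless Pauli P.
So <X_A X_B>_rho = w * (-1) + (1 - w) * 0
= 0.54 * (-1)
= -0.5400

-0.5400


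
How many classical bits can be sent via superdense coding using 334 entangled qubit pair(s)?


Superdense coding allows 2 classical bits per shared entangled pair.
334 pair(s) -> 2 * 334 = 668 classical bits

668


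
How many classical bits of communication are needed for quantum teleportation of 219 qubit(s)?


Quantum teleportation requires 2 classical bits per qubit teleported.
219 qubit(s) -> 2 * 219 = 438 classical bits

438


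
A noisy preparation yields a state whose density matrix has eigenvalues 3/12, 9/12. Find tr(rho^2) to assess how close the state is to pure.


tr(rho^2) = sum of eigenvalues squared
= (3/12)^2 + (9/12)^2
= (9 + 81) / 144
= 90/144
= 0.6250

0.6250


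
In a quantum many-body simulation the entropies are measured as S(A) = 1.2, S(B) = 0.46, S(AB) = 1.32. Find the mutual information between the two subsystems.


I(A:B) = S(A) + S(B) - S(AB)
= 1.2 + 0.46 - 1.32
= 0.3400

0.3400


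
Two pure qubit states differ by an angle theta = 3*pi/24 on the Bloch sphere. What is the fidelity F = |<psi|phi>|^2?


For states separated by angle theta on Bloch sphere:
F = cos^2(theta/2)
theta = 3*pi/24 = 0.3927
theta/2 = 0.1963
cos(theta/2) = 0.9808
F = 0.9619

0.9619


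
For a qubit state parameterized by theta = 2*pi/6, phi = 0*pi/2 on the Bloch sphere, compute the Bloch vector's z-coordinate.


theta = 1.0472, phi = 0.0000
r_z = cos(theta) = 0.5000

0.5000


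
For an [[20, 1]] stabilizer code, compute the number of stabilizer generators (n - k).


For an [[n,k]] stabilizer code:
Number of stabilizer generators = n - k
= 20 - 1
= 19

19


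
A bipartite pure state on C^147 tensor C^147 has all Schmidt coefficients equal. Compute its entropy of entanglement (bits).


For a maximally entangled state in d x d:
S = log2(d) = log2(147)
= 7.1997

7.1997


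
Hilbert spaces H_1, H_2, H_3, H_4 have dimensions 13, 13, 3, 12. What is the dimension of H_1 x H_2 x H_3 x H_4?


dim(H_1 x H_2 x H_3 x H_4) = 13 * 13 * 3 * 12
= 169 * 3 * 12
= 507 * 12
= 6084

6084


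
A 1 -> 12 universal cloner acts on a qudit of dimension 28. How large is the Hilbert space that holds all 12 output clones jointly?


Output space = H^(tensor 12) where dim(H) = 28
dim = 28^12
= 784 (after 2 factors)
= 21952 (after 3 factors)
= 614656 (after 4 factors)
= 17210368 (after 5 factors)
= 481890304 (after 6 factors)
= 13492928512 (after 7 factors)
= 377801998336 (after 8 factors)
= 10578455953408 (after 9 factors)
= 296196766695424 (after 10 factors)
= 8293509467471872 (after 11 factors)
= 232218265089212416 (after 12 factors)
= 232218265089212416

232218265089212416


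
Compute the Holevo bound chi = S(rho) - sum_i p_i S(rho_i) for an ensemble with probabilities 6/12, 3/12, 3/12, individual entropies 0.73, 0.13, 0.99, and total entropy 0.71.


chi = S(rho) - sum_i p_i * S(rho_i)
Weighted entropy = 6/12 * 0.73 + 3/12 * 0.13 + 3/12 * 0.99
= 0.6450
chi = 0.71 - 0.6450
= 0.0650

0.0650


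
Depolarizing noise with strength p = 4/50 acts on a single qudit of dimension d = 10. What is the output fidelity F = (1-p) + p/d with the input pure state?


F = (1-p) + p/d
= (1 - 0.0800) + 0.0800/10
= 0.9200 + 0.0080
= 0.9280

0.9280


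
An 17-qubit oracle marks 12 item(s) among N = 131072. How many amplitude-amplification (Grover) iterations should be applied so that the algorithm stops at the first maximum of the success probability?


After j Grover iterations the success probability is P(j) = sin^2((2j+1)*theta), where sin(theta) = sqrt(k/N).
N = 2^17 = 131072, k = 12
sin(theta) = sqrt(k/N) = 0.009568319308
theta = arcsin(sqrt(k/N)) = 0.009568465315 rad
P(j) reaches its first maximum when (2j+1)*theta is as close as possible to pi/2, i.e. j = round(pi/(4*theta) - 1/2).
pi/(4*theta) - 1/2 = 81.5819
(For comparison, the common estimate pi/4 * sqrt(N/k) = 82.0832; the exact maximiser is used here.)
Optimal iterations = 82

82


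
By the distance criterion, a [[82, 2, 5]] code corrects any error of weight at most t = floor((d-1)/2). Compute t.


Code parameters: [[82, 2, 5]], distance d = 5.
Number of correctable errors = floor((d-1)/2)
= floor((5 - 1)/2)
= floor(4/2)
= 2

2


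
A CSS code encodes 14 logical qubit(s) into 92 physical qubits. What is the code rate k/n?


Code rate R = k/n
= 14/92
= 0.1522

0.1522


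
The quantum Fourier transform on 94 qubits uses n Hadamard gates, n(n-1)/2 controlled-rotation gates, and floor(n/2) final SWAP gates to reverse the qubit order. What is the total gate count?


Hadamard gates: 94
Controlled rotations: n*(n-1)/2 = 94*93/2 = 4371
SWAP gates: floor(n/2) = floor(94/2) = 47
Total = 94 + 4371 + 47
= 4512

4512


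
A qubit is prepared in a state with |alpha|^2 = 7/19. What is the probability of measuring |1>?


|alpha|^2 = 7/19 = 0.3684
|beta|^2 = 1 - 7/19 = 12/19 = 0.6316
P(|1>) = |beta|^2 = 0.6316

0.6316


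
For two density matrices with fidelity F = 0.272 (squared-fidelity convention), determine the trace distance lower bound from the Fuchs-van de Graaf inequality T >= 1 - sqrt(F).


Fuchs-van de Graaf (squared-fidelity convention): 1 - sqrt(F) <= T <= sqrt(1 - F).
Lower bound: T >= 1 - sqrt(F)
sqrt(F) = sqrt(0.272) = 0.5215
T >= 1 - 0.5215
T >= 0.4785

0.4785


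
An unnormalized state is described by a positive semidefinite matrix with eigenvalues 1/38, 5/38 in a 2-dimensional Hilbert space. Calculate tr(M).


tr(M) = sum of eigenvalues
= 1/38 + 5/38
= 6/38
= 0.1579

0.1579


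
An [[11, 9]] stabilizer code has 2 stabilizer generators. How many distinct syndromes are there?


Each stabilizer generator gives a binary (+1 or -1) measurement outcome.
With 2 independent generators:
Total syndromes = 2^2
= 4

4


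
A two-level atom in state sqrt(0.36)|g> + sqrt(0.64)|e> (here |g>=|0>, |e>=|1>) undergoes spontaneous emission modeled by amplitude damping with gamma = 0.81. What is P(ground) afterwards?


For amplitude damping with parameter gamma on state sqrt(a)|0> + sqrt(b)|1>:
alpha^2 = 0.36, beta^2 = 0.64
P(|0>) = alpha^2 + gamma * beta^2
= 0.36 + 0.81 * 0.64
= 0.36 + 0.5184
= 0.8784

0.8784


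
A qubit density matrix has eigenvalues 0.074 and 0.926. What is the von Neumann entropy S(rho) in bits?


S = -p*log2(p) - (1-p)*log2(1-p)
p = 0.0740, 1-p = 0.9260
= -0.0740 * log2(0.0740) - 0.9260 * log2(0.9260)
= -(-0.2780) - (-0.1027)
= 0.3807

0.3807


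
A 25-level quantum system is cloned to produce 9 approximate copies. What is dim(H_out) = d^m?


Output space = H^(tensor 9) where dim(H) = 25
dim = 25^9
= 625 (after 2 factors)
= 15625 (after 3 factors)
= 390625 (after 4 factors)
= 9765625 (after 5 factors)
= 244140625 (after 6 factors)
= 6103515625 (after 7 factors)
= 152587890625 (after 8 factors)
= 3814697265625 (after 9 factors)
= 3814697265625

3814697265625


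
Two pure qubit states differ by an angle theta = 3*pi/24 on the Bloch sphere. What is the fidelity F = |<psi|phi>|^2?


For states separated by angle theta on Bloch sphere:
F = cos^2(theta/2)
theta = 3*pi/24 = 0.3927
theta/2 = 0.1963
cos(theta/2) = 0.9808
F = 0.9619

0.9619


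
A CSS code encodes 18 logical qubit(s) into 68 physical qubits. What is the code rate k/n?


Code rate R = k/n
= 18/68
= 0.2647

0.2647


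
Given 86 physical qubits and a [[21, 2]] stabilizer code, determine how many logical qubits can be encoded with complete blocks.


Each code block uses 21 physical qubits for 2 logical qubit(s).
Number of complete blocks = floor(86 / 21) = 4
Logical qubits = 4 * 2
= 8

8


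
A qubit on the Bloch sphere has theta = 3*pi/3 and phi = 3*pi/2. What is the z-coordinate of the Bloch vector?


theta = 3.1416, phi = 4.7124
r_z = cos(theta) = -1.0000

-1.0000


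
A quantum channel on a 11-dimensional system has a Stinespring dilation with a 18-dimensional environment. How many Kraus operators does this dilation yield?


Tracing out the environment in an orthonormal basis {|i>_E} gives Kraus operators K_i = <i|_E U |0>_E.
Number of Kraus operators = dim(H_env) = d_env
= 18

18


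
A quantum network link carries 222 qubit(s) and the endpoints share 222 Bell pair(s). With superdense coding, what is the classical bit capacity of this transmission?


Superdense coding allows 2 classical bits per shared entangled pair.
222 pair(s) -> 2 * 222 = 444 classical bits

444


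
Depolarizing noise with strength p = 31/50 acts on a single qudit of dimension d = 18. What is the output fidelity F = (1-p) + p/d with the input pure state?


F = (1-p) + p/d
= (1 - 0.6200) + 0.6200/18
= 0.3800 + 0.0344
= 0.4144

0.4144


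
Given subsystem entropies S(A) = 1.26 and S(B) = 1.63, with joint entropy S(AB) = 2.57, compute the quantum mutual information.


I(A:B) = S(A) + S(B) - S(AB)
= 1.26 + 1.63 - 2.57
= 0.3200

0.3200


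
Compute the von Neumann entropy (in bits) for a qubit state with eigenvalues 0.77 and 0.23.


S = -p*log2(p) - (1-p)*log2(1-p)
p = 0.7700, 1-p = 0.2300
= -0.7700 * log2(0.7700) - 0.2300 * log2(0.2300)
= -(-0.2903) - (-0.4877)
= 0.7780

0.7780


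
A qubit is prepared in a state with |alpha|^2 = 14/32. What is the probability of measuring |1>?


|alpha|^2 = 14/32 = 0.4375
|beta|^2 = 1 - 14/32 = 18/32 = 0.5625
P(|1>) = |beta|^2 = 0.5625

0.5625


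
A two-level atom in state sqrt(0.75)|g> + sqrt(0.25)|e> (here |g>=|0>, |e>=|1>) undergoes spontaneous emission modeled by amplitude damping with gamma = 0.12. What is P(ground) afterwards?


For amplitude damping with parameter gamma on state sqrt(a)|0> + sqrt(b)|1>:
alpha^2 = 0.75, beta^2 = 0.25
P(|0>) = alpha^2 + gamma * beta^2
= 0.75 + 0.12 * 0.25
= 0.75 + 0.0300
= 0.7800

0.7800


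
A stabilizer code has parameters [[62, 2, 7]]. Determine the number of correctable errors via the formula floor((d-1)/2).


Code parameters: [[62, 2, 7]], distance d = 7.
Number of correctable errors = floor((d-1)/2)
= floor((7 - 1)/2)
= floor(6/2)
= 3

3


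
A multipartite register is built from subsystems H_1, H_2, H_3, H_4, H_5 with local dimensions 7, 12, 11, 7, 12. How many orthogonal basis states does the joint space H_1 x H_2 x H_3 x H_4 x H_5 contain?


dim(H_1 x H_2 x H_3 x H_4 x H_5) = 7 * 12 * 11 * 7 * 12
= 84 * 11 * 7 * 12
= 924 * 7 * 12
= 6468 * 12
= 77616

77616


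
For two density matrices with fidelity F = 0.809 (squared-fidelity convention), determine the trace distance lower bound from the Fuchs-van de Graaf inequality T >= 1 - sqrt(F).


Fuchs-van de Graaf (squared-fidelity convention): 1 - sqrt(F) <= T <= sqrt(1 - F).
Lower bound: T >= 1 - sqrt(F)
sqrt(F) = sqrt(0.809) = 0.8994
T >= 1 - 0.8994
T >= 0.1006

0.1006


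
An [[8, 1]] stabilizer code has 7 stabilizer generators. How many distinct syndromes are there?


Each stabilizer generator gives a binary (+1 or -1) measurement outcome.
With 7 independent generators:
Total syndromes = 2^7
= 128

128


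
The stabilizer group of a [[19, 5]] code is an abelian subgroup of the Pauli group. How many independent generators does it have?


For an [[n,k]] stabilizer code:
Number of stabilizer generators = n - k
= 19 - 5
= 14

14


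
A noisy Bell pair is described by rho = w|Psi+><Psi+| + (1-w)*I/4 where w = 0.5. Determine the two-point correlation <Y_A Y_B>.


|Psi+> = (|01> + |10>)/sqrt(2)
For the pure Bell state, <Y_A Y_B> = +1 (Bell-state Pauli correlator).
The maximally-mixed part I/4 has tr(I/4 * P tensor P) = 0 for any traceless Pauli P.
So <Y_A Y_B>_rho = w * (+1) + (1 - w) * 0
= 0.5 * (+1)
= 0.5000

0.5000


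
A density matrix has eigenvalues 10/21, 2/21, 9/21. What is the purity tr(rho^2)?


tr(rho^2) = sum of eigenvalues squared
= (10/21)^2 + (2/21)^2 + (9/21)^2
= (100 + 4 + 81) / 441
= 185/441
= 0.4195

0.4195


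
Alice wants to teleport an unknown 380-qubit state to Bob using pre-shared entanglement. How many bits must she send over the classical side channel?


Quantum teleportation requires 2 classical bits per qubit teleported.
380 qubit(s) -> 2 * 380 = 760 classical bits

760


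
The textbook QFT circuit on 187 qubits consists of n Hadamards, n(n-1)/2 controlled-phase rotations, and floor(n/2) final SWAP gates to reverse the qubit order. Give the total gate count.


Hadamard gates: 187
Controlled rotations: n*(n-1)/2 = 187*186/2 = 17391
SWAP gates: floor(n/2) = floor(187/2) = 93
Total = 187 + 17391 + 93
= 17671

17671


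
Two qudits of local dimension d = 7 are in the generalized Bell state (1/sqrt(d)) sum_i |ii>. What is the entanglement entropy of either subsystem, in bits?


For a maximally entangled state in d x d:
S = log2(d) = log2(7)
= 2.8074

2.8074


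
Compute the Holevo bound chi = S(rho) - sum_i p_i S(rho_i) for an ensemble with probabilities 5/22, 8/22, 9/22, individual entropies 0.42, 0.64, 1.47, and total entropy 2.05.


chi = S(rho) - sum_i p_i * S(rho_i)
Weighted entropy = 5/22 * 0.42 + 8/22 * 0.64 + 9/22 * 1.47
= 0.9295
chi = 2.05 - 0.9295
= 1.1205

1.1205


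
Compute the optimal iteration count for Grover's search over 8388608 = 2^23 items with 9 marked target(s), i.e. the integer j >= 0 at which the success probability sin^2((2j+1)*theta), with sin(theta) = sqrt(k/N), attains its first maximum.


After j Grover iterations the success probability is P(j) = sin^2((2j+1)*theta), where sin(theta) = sqrt(k/N).
N = 2^23 = 8388608, k = 9
sin(theta) = sqrt(k/N) = 0.001035800949
theta = arcsin(sqrt(k/N)) = 0.001035801134 rad
P(j) reaches its first maximum when (2j+1)*theta is as close as possible to pi/2, i.e. j = round(pi/(4*theta) - 1/2).
pi/(4*theta) - 1/2 = 757.7519
(For comparison, the common estimate pi/4 * sqrt(N/k) = 758.2520; the exact maximiser is used here.)
Optimal iterations = 758

758


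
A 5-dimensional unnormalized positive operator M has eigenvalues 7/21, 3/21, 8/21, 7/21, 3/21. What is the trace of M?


tr(M) = sum of eigenvalues
= 7/21 + 3/21 + 8/21 + 7/21 + 3/21
= 28/21
= 1.3333

1.3333


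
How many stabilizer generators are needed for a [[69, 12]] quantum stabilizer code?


For an [[n,k]] stabilizer code:
Number of stabilizer generators = n - k
= 69 - 12
= 57

57


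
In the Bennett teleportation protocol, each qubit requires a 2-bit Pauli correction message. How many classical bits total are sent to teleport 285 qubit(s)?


Quantum teleportation requires 2 classical bits per qubit teleported.
285 qubit(s) -> 2 * 285 = 570 classical bits

570


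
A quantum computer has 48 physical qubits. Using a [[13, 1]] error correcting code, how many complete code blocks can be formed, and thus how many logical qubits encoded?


Each code block uses 13 physical qubits for 1 logical qubit(s).
Number of complete blocks = floor(48 / 13) = 3
Logical qubits = 3 * 1
= 3

3


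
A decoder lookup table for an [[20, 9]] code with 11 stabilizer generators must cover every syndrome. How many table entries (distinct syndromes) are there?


Each stabilizer generator gives a binary (+1 or -1) measurement outcome.
With 11 independent generators:
Total syndromes = 2^11
= 2048

2048


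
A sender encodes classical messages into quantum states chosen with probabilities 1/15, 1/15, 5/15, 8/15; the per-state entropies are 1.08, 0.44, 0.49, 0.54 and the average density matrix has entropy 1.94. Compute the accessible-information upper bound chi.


chi = S(rho) - sum_i p_i * S(rho_i)
Weighted entropy = 1/15 * 1.08 + 1/15 * 0.44 + 5/15 * 0.49 + 8/15 * 0.54
= 0.5527
chi = 1.94 - 0.5527
= 1.3873

1.3873


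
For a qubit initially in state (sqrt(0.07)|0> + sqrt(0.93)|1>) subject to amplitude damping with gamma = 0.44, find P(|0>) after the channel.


For amplitude damping with parameter gamma on state sqrt(a)|0> + sqrt(b)|1>:
alpha^2 = 0.07, beta^2 = 0.93
P(|0>) = alpha^2 + gamma * beta^2
= 0.07 + 0.44 * 0.93
= 0.07 + 0.4092
= 0.4792

0.4792


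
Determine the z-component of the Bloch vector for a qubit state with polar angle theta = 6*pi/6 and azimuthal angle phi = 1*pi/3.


theta = 3.1416, phi = 1.0472
r_z = cos(theta) = -1.0000

-1.0000


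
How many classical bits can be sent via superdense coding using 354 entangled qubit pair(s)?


Superdense coding allows 2 classical bits per shared entangled pair.
354 pair(s) -> 2 * 354 = 708 classical bits

708


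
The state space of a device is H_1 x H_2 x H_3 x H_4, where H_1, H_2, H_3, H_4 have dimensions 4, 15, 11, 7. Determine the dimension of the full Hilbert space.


dim(H_1 x H_2 x H_3 x H_4) = 4 * 15 * 11 * 7
= 60 * 11 * 7
= 660 * 7
= 4620

4620


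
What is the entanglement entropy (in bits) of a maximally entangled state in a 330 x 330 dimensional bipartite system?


For a maximally entangled state in d x d:
S = log2(d) = log2(330)
= 8.3663

8.3663


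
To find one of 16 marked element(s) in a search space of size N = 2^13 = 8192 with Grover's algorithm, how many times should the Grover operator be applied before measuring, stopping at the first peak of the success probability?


After j Grover iterations the success probability is P(j) = sin^2((2j+1)*theta), where sin(theta) = sqrt(k/N).
N = 2^13 = 8192, k = 16
sin(theta) = sqrt(k/N) = 0.04419417382
theta = arcsin(sqrt(k/N)) = 0.04420857261 rad
P(j) reaches its first maximum when (2j+1)*theta is as close as possible to pi/2, i.e. j = round(pi/(4*theta) - 1/2).
pi/(4*theta) - 1/2 = 17.2657
(For comparison, the common estimate pi/4 * sqrt(N/k) = 17.7715; the exact maximiser is used here.)
Optimal iterations = 17

17


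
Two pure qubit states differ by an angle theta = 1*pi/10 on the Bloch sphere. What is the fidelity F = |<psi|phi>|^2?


For states separated by angle theta on Bloch sphere:
F = cos^2(theta/2)
theta = 1*pi/10 = 0.3142
theta/2 = 0.1571
cos(theta/2) = 0.9877
F = 0.9755

0.9755


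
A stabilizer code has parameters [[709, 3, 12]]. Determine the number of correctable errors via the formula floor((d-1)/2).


Code parameters: [[709, 3, 12]], distance d = 12.
Number of correctable errors = floor((d-1)/2)
= floor((12 - 1)/2)
= floor(11/2)
= 5

5


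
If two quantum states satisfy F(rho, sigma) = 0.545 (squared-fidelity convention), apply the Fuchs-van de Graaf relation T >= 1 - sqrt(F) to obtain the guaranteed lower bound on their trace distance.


Fuchs-van de Graaf (squared-fidelity convention): 1 - sqrt(F) <= T <= sqrt(1 - F).
Lower bound: T >= 1 - sqrt(F)
sqrt(F) = sqrt(0.545) = 0.7382
T >= 1 - 0.7382
T >= 0.2618

0.2618


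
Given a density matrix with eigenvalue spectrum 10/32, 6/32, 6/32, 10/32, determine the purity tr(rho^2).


tr(rho^2) = sum of eigenvalues squared
= (10/32)^2 + (6/32)^2 + (6/32)^2 + (10/32)^2
= (100 + 36 + 36 + 100) / 1024
= 272/1024
= 0.2656

0.2656


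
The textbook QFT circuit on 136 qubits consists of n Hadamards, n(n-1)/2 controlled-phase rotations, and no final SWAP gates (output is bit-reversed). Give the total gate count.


Hadamard gates: 136
Controlled rotations: n*(n-1)/2 = 136*135/2 = 9180
SWAP gates: 0 (omitted)
Total = 136 + 9180
= 9316

9316


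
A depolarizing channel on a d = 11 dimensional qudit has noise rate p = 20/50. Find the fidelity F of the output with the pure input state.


F = (1-p) + p/d
= (1 - 0.4000) + 0.4000/11
= 0.6000 + 0.0364
= 0.6364

0.6364


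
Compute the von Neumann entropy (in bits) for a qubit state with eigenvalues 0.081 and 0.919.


S = -p*log2(p) - (1-p)*log2(1-p)
p = 0.0810, 1-p = 0.9190
= -0.0810 * log2(0.0810) - 0.9190 * log2(0.9190)
= -(-0.2937) - (-0.1120)
= 0.4057

0.4057


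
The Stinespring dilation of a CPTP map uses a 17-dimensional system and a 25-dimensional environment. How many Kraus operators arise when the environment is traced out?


Tracing out the environment in an orthonormal basis {|i>_E} gives Kraus operators K_i = <i|_E U |0>_E.
Number of Kraus operators = dim(H_env) = d_env
= 25

25


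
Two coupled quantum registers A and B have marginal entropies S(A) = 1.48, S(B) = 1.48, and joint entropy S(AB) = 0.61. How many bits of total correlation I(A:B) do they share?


I(A:B) = S(A) + S(B) - S(AB)
= 1.48 + 1.48 - 0.61
= 2.3500

2.3500


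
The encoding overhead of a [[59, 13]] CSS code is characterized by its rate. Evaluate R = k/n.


Code rate R = k/n
= 13/59
= 0.2203

0.2203


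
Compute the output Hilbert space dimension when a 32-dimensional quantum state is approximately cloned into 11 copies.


Output space = H^(tensor 11) where dim(H) = 32
dim = 32^11
= 1024 (after 2 factors)
= 32768 (after 3 factors)
= 1048576 (after 4 factors)
= 33554432 (after 5 factors)
= 1073741824 (after 6 factors)
= 34359738368 (after 7 factors)
= 1099511627776 (after 8 factors)
= 35184372088832 (after 9 factors)
= 1125899906842624 (after 10 factors)
= 36028797018963968 (after 11 factors)
= 36028797018963968

36028797018963968


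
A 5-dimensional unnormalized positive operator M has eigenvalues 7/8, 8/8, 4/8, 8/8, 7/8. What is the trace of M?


tr(M) = sum of eigenvalues
= 7/8 + 8/8 + 4/8 + 8/8 + 7/8
= 34/8
= 4.2500

4.2500


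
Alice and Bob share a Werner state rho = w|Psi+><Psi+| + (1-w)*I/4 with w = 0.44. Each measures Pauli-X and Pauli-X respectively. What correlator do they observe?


|Psi+> = (|01> + |10>)/sqrt(2)
For the pure Bell state, <X_A X_B> = +1 (Bell-state Pauli correlator).
The maximally-mixed part I/4 has tr(I/4 * P tensor P) = 0 for any traceless Pauli P.
So <X_A X_B>_rho = w * (+1) + (1 - w) * 0
= 0.44 * (+1)
= 0.4400

0.4400


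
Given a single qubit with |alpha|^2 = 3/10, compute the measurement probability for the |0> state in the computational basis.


|alpha|^2 = 3/10 = 0.3000
|beta|^2 = 1 - 3/10 = 7/10 = 0.7000
P(|0>) = |alpha|^2 = 0.3000

0.3000


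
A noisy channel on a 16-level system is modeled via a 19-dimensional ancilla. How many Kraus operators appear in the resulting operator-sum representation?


Tracing out the environment in an orthonormal basis {|i>_E} gives Kraus operators K_i = <i|_E U |0>_E.
Number of Kraus operators = dim(H_env) = d_env
= 19

19


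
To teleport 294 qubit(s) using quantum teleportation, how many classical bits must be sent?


Quantum teleportation requires 2 classical bits per qubit teleported.
294 qubit(s) -> 2 * 294 = 588 classical bits

588


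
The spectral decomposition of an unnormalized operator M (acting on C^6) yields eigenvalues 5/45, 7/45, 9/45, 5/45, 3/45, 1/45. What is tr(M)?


tr(M) = sum of eigenvalues
= 5/45 + 7/45 + 9/45 + 5/45 + 3/45 + 1/45
= 30/45
= 0.6667

0.6667


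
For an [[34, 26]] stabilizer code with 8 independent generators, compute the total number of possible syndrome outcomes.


Each stabilizer generator gives a binary (+1 or -1) measurement outcome.
With 8 independent generators:
Total syndromes = 2^8
= 256

256


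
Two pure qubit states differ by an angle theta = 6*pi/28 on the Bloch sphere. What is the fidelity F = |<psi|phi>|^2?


For states separated by angle theta on Bloch sphere:
F = cos^2(theta/2)
theta = 6*pi/28 = 0.6732
theta/2 = 0.3366
cos(theta/2) = 0.9439
F = 0.8909

0.8909


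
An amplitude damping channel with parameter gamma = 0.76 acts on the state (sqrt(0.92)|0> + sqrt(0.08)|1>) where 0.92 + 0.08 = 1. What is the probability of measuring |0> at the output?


For amplitude damping with parameter gamma on state sqrt(a)|0> + sqrt(b)|1>:
alpha^2 = 0.92, beta^2 = 0.08
P(|0>) = alpha^2 + gamma * beta^2
= 0.92 + 0.76 * 0.08
= 0.92 + 0.0608
= 0.9808

0.9808


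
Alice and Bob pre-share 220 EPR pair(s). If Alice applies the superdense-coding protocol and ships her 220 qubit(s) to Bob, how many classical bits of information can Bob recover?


Superdense coding allows 2 classical bits per shared entangled pair.
220 pair(s) -> 2 * 220 = 440 classical bits

440


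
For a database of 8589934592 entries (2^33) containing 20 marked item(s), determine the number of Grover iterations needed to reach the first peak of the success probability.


After j Grover iterations the success probability is P(j) = sin^2((2j+1)*theta), where sin(theta) = sqrt(k/N).
N = 2^33 = 8589934592, k = 20
sin(theta) = sqrt(k/N) = 4.825252777e-05
theta = arcsin(sqrt(k/N)) = 4.825252779e-05 rad
P(j) reaches its first maximum when (2j+1)*theta is as close as possible to pi/2, i.e. j = round(pi/(4*theta) - 1/2).
pi/(4*theta) - 1/2 = 16276.3294
(For comparison, the common estimate pi/4 * sqrt(N/k) = 16276.8294; the exact maximiser is used here.)
Optimal iterations = 16276

16276


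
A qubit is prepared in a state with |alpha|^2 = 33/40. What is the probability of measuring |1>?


|alpha|^2 = 33/40 = 0.8250
|beta|^2 = 1 - 33/40 = 7/40 = 0.1750
P(|1>) = |beta|^2 = 0.1750

0.1750


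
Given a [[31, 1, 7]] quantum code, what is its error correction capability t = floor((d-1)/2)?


Code parameters: [[31, 1, 7]], distance d = 7.
Number of correctable errors = floor((d-1)/2)
= floor((7 - 1)/2)
= floor(6/2)
= 3

3


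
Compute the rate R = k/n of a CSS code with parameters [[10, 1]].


Code rate R = k/n
= 1/10
= 0.1000

0.1000


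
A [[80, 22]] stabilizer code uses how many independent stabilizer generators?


For an [[n,k]] stabilizer code:
Number of stabilizer generators = n - k
= 80 - 22
= 58

58


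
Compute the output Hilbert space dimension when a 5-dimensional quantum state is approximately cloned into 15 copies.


Output space = H^(tensor 15) where dim(H) = 5
dim = 5^15
= 25 (after 2 factors)
= 125 (after 3 factors)
= 625 (after 4 factors)
= 3125 (after 5 factors)
= 15625 (after 6 factors)
= 78125 (after 7 factors)
= 390625 (after 8 factors)
= 1953125 (after 9 factors)
= 9765625 (after 10 factors)
= 48828125 (after 11 factors)
= 244140625 (after 12 factors)
= 1220703125 (after 13 factors)
= 6103515625 (after 14 factors)
= 30517578125 (after 15 factors)
= 30517578125

30517578125


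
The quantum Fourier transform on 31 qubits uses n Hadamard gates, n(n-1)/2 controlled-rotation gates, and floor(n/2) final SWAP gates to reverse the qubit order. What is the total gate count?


Hadamard gates: 31
Controlled rotations: n*(n-1)/2 = 31*30/2 = 465
SWAP gates: floor(n/2) = floor(31/2) = 15
Total = 31 + 465 + 15
= 511

511


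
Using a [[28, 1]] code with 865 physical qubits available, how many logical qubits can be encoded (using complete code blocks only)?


Each code block uses 28 physical qubits for 1 logical qubit(s).
Number of complete blocks = floor(865 / 28) = 30
Logical qubits = 30 * 1
= 30

30


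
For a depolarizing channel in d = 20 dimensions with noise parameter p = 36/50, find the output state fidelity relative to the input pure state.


F = (1-p) + p/d
= (1 - 0.7200) + 0.7200/20
= 0.2800 + 0.0360
= 0.3160

0.3160


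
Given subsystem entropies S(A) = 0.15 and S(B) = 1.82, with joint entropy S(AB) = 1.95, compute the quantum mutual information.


I(A:B) = S(A) + S(B) - S(AB)
= 0.15 + 1.82 - 1.95
= 0.0200

0.0200


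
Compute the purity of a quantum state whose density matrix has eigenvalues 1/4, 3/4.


tr(rho^2) = sum of eigenvalues squared
= (1/4)^2 + (3/4)^2
= (1 + 9) / 16
= 10/16
= 0.6250

0.6250


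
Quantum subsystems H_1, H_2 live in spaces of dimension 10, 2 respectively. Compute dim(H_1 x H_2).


dim(H_1 x H_2) = 10 * 2
= 20

20


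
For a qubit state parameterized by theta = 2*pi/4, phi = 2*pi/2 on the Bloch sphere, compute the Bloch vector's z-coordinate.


theta = 1.5708, phi = 3.1416
r_z = cos(theta) = 0.0000

0.0000


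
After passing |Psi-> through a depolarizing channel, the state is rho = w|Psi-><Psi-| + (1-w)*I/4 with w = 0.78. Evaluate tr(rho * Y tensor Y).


|Psi-> = (|01> - |10>)/sqrt(2)
For the pure Bell state, <Y_A Y_B> = -1 (Bell-state Pauli correlator).
The maximally-mixed part I/4 has tr(I/4 * P tensor P) = 0 for any traceless Pauli P.
So <Y_A Y_B>_rho = w * (-1) + (1 - w) * 0
= 0.78 * (-1)
= -0.7800

-0.7800


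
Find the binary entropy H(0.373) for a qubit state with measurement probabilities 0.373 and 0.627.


S = -p*log2(p) - (1-p)*log2(1-p)
p = 0.3730, 1-p = 0.6270
= -0.3730 * log2(0.3730) - 0.6270 * log2(0.6270)
= -(-0.5307) - (-0.4223)
= 0.9529

0.9529
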